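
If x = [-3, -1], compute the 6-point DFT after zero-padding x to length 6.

Original 2-point DFT: [-4, -2]
Zero-padded 6-point DFT provides frequency interpolation.

DFT_6([x, 0, ...]) = [-4, -3.5000+0.8660i, -2.5000+0.8660i, -2, -2.5000-0.8660i, -3.5000-0.8660i]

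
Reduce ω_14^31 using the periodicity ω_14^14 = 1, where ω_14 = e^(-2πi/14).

Since ω_14^14 = 1, powers reduce modulo 14.
31 mod 14 = 3
So ω_14^31 = ω_14^3 = e^(-2πi·3/14)

ω_14^31 = ω_14^3 = 0.2225-0.9749i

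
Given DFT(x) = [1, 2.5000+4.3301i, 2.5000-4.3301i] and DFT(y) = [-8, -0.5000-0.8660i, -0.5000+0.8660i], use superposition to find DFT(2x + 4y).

By linearity: DFT(2x + 4y) = 2·DFT(x) + 4·DFT(y)
= 2·[1, 2.5000+4.3301i, 2.5000-4.3301i] + 4·[-8, -0.5000-0.8660i, -0.5000+0.8660i]

Computing element-wise:
Z[0] = 2·(1) + 4·(-8) = -30
Z[1] = 2·(2.5000+4.3301i) + 4·(-0.5000-0.8660i) = 3.0000+5.1962i
Z[2] = 2·(2.5000-4.3301i) + 4·(-0.5000+0.8660i) = 3.0000-5.1962i

DFT(2x + 4y) = 2·X + 4·Y = [-30, 3.0000+5.1962i, 3.0000-5.1962i]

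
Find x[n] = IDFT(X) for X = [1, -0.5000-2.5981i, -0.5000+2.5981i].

x[n] = (1/3) Σ(k=0 to 2) X[k] · e^(2πikn/3)

Computing each x[n]:
x[0] = 0
x[1] = 2
x[2] = -1

x = [0, 2, -1]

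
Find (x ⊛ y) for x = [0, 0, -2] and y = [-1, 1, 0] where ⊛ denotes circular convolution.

(x ⊛ y)[n] = Σ(m=0 to 2) x[m] · y[(n-m) mod 3]

Computing each output sample:
(x ⊛ y)[0] = -2
(x ⊛ y)[1] = 0
(x ⊛ y)[2] = 2

x ⊛ y = [-2, 0, 2]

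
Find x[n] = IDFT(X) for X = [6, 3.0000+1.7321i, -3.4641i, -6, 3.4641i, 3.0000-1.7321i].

x[n] = (1/6) Σ(k=0 to 5) X[k] · e^(2πikn/6)

Computing each x[n]:
x[0] = 1
x[1] = 3
x[2] = -2
x[3] = 1
x[4] = 1
x[5] = 2

x = [1, 3, -2, 1, 1, 2]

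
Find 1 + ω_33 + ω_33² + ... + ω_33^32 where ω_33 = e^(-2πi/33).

Sum of all nth roots of unity equals 0 for n > 1 (geometric series with r ≠ 1).

0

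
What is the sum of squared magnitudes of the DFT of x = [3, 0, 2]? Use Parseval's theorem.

Parseval: Σ|x[n]|² = (1/N)Σ|X[k]|², so Σ|X[k]|² = N·Σ|x[n]|² = 3·13.0000

Σ|X[k]|² = N·Σ|x[n]|² = 3·13.0000 = 39.0000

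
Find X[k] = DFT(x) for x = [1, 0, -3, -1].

X[k] = Σ(n=0 to 3) x[n] · ω_4^(nk)
where ω_4 = e^(-2πi/4)

Computing each X[k]:
X[0] = -3
X[1] = 4-1i
X[2] = -1
X[3] = 4+1i

X = [-3, 4-1i, -1, 4+1i]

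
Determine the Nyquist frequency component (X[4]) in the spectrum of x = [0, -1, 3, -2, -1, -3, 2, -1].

X[4] = Σ(n=0 to 7) x[n] · ω_8^(4n) where ω_8 = e^(-2πi/8)
= (0)·ω_8^0 + (-1)·ω_8^4 + (3)·ω_8^8 + (-2)·ω_8^12 + (-1)·ω_8^16 + (-3)·ω_8^20 + (2)·ω_8^24 + (-1)·ω_8^28

X[4] = 11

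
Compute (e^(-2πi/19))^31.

Since ω_19^19 = 1, powers reduce modulo 19.
31 mod 19 = 12
So ω_19^31 = ω_19^12 = e^(-2πi·12/19)

ω_19^31 = ω_19^12 = -0.6773+0.7357i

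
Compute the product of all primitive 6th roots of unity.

The primitive 6th roots of unity are ω_6^k for k coprime to 6: k ∈ {1, 5}
Their product equals the constant term of the cyclotomic polynomial Φ_6(x) up to sign.
For n ≥ 3, the product of all primitive nth roots of unity is 1. (For n=1 it is 1; for n=2 it is -1.)

1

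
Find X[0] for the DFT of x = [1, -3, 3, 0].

X[0] = Σ(n=0 to 3) x[n] · ω_4^0 = Σ x[n]
= (1) + (-3) + (3) + (0)

X[0] = 1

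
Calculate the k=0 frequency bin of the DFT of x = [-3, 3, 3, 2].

X[0] = Σ(n=0 to 3) x[n] · ω_4^0 = Σ x[n]
= (-3) + (3) + (3) + (2)

X[0] = 5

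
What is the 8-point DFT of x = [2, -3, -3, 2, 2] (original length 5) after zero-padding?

Original 5-point DFT: [0, 2.5000+7.6942i, 2.5000-1.8164i, 2.5000+1.8164i, 2.5000-7.6942i]
Zero-padded 8-point DFT provides frequency interpolation.

DFT_8([x, 0, ...]) = [0, -3.5355+3.7071i, 7+5i, 3.5355-2.2929i, 2, 3.5355+2.2929i, 7-5i, -3.5355-3.7071i]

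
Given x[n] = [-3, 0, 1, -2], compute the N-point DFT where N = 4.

X[k] = Σ(n=0 to 3) x[n] · ω_4^(nk)
where ω_4 = e^(-2πi/4)

Computing each X[k]:
X[0] = -4
X[1] = -4-2i
X[2] = 0
X[3] = -4+2i

X = [-4, -4-2i, 0, -4+2i]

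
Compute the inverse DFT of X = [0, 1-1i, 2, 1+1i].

x[n] = (1/4) Σ(k=0 to 3) X[k] · e^(2πikn/4)

Computing each x[n]:
x[0] = 1
x[1] = 0
x[2] = 0
x[3] = -1

x = [1, 0, 0, -1]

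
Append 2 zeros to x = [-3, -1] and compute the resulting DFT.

Original 2-point DFT: [-4, -2]
Zero-padded 4-point DFT provides frequency interpolation.

DFT_4([x, 0, ...]) = [-4, -3+1i, -2, -3-1i]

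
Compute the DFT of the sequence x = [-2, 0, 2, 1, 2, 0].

X[k] = Σ(n=0 to 5) x[n] · ω_6^(nk)
where ω_6 = e^(-2πi/6)

Computing each X[k]:
X[0] = 3
X[1] = -5
X[2] = -3
X[3] = 1
X[4] = -3
X[5] = -5

X = [3, -5, -3, 1, -3, -5]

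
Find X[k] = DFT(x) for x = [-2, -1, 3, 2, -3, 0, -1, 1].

X[k] = Σ(n=0 to 7) x[n] · ω_8^(nk)
where ω_8 = e^(-2πi/8)

Computing each X[k]:
X[0] = -1
X[1] = -0.4142-4.0000i
X[2] = -7+4i
X[3] = 2.4142+4.0000i
X[4] = -5
X[5] = 2.4142-4.0000i
X[6] = -7-4i
X[7] = -0.4142+4.0000i

X = [-1, -0.4142-4.0000i, -7+4i, 2.4142+4.0000i, -5, 2.4142-4.0000i, -7-4i, -0.4142+4.0000i]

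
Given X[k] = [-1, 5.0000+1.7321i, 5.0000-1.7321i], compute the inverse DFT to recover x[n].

x[n] = (1/3) Σ(k=0 to 2) X[k] · e^(2πikn/3)

Computing each x[n]:
x[0] = 3
x[1] = -3
x[2] = -1

x = [3, -3, -1]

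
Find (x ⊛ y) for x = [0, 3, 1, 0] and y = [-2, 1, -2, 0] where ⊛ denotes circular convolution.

(x ⊛ y)[n] = Σ(m=0 to 3) x[m] · y[(n-m) mod 4]

Computing each output sample:
(x ⊛ y)[0] = -2
(x ⊛ y)[1] = -6
(x ⊛ y)[2] = 1
(x ⊛ y)[3] = -5

x ⊛ y = [-2, -6, 1, -5]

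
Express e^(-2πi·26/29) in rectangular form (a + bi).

ω_29^26 = e^(-2πi·26/29)
= cos(-2π·26/29) + i·sin(-2π·26/29)
= cos(-52π/29) + i·sin(-52π/29)

ω_29^26 = cos(-52π/29) + i·sin(-52π/29) = 0.7961+0.6052i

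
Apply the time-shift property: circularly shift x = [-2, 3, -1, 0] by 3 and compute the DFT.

Time shift by 3: X_shifted[k] = ω_4^(3k) · X[k]
Shifted x = [3, -1, 0, -2]

DFT(x[n-3]) = [0, 3-1i, 6, 3+1i]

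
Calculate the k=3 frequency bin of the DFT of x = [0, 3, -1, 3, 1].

X[3] = Σ(n=0 to 4) x[n] · ω_5^(3n) where ω_5 = e^(-2πi/5)
= (0)·ω_5^0 + (3)·ω_5^3 + (-1)·ω_5^6 + (3)·ω_5^9 + (1)·ω_5^12

X[3] = -2.6180+4.9798i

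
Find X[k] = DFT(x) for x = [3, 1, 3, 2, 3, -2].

X[k] = Σ(n=0 to 5) x[n] · ω_6^(nk)
where ω_6 = e^(-2πi/6)

Computing each X[k]:
X[0] = 10
X[1] = -2.5000-2.5981i
X[2] = 2.5000-2.5981i
X[3] = 8
X[4] = 2.5000+2.5981i
X[5] = -2.5000+2.5981i

X = [10, -2.5000-2.5981i, 2.5000-2.5981i, 8, 2.5000+2.5981i, -2.5000+2.5981i]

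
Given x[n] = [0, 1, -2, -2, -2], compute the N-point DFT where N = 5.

X[k] = Σ(n=0 to 4) x[n] · ω_5^(nk)
where ω_5 = e^(-2πi/5)

Computing each X[k]:
X[0] = -5
X[1] = 2.9271-2.8532i
X[2] = -0.4271-1.7634i
X[3] = -0.4271+1.7634i
X[4] = 2.9271+2.8532i

X = [-5, 2.9271-2.8532i, -0.4271-1.7634i, -0.4271+1.7634i, 2.9271+2.8532i]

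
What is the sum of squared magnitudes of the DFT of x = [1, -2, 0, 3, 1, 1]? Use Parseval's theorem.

Parseval: Σ|x[n]|² = (1/N)Σ|X[k]|², so Σ|X[k]|² = N·Σ|x[n]|² = 6·16.0000

Σ|X[k]|² = N·Σ|x[n]|² = 6·16.0000 = 96.0000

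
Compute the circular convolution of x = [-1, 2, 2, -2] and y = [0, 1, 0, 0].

(x ⊛ y)[n] = Σ(m=0 to 3) x[m] · y[(n-m) mod 4]

Computing each output sample:
(x ⊛ y)[0] = -2
(x ⊛ y)[1] = -1
(x ⊛ y)[2] = 2
(x ⊛ y)[3] = 2

x ⊛ y = [-2, -1, 2, 2]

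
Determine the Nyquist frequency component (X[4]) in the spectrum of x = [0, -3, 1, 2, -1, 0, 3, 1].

X[4] = Σ(n=0 to 7) x[n] · ω_8^(4n) where ω_8 = e^(-2πi/8)
= (0)·ω_8^0 + (-3)·ω_8^4 + (1)·ω_8^8 + (2)·ω_8^12 + (-1)·ω_8^16 + (0)·ω_8^20 + (3)·ω_8^24 + (1)·ω_8^28

X[4] = 3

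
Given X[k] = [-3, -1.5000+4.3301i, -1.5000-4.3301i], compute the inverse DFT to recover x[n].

x[n] = (1/3) Σ(k=0 to 2) X[k] · e^(2πikn/3)

Computing each x[n]:
x[0] = -2
x[1] = -3
x[2] = 2

x = [-2, -3, 2]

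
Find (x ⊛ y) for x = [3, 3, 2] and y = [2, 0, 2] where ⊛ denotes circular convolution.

(x ⊛ y)[n] = Σ(m=0 to 2) x[m] · y[(n-m) mod 3]

Computing each output sample:
(x ⊛ y)[0] = 12
(x ⊛ y)[1] = 10
(x ⊛ y)[2] = 10

x ⊛ y = [12, 10, 10]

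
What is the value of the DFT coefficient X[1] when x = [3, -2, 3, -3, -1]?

X[1] = Σ(n=0 to 4) x[n] · ω_5^(1n) where ω_5 = e^(-2πi/5)
= (3)·ω_5^0 + (-2)·ω_5^1 + (3)·ω_5^2 + (-3)·ω_5^3 + (-1)·ω_5^4

X[1] = 2.0729-2.5757i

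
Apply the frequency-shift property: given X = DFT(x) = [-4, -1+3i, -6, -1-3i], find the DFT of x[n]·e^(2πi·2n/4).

Modulation property: DFT(ω_4^(-2n)·x[n]) = X[(k-2) mod 4], so circularly shift X by 2 positions.

X[k-2] = [-6, -1-3i, -4, -1+3i]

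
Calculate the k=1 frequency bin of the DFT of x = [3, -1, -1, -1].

X[1] = Σ(n=0 to 3) x[n] · ω_4^(1n) where ω_4 = e^(-2πi/4)
= (3)·ω_4^0 + (-1)·ω_4^1 + (-1)·ω_4^2 + (-1)·ω_4^3

X[1] = 4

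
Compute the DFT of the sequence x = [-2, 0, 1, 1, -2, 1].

X[k] = Σ(n=0 to 5) x[n] · ω_6^(nk)
where ω_6 = e^(-2πi/6)

Computing each X[k]:
X[0] = -1
X[1] = -2.0000-1.7321i
X[2] = -1.0000+3.4641i
X[3] = -5
X[4] = -1.0000-3.4641i
X[5] = -2.0000+1.7321i

X = [-1, -2.0000-1.7321i, -1.0000+3.4641i, -5, -1.0000-3.4641i, -2.0000+1.7321i]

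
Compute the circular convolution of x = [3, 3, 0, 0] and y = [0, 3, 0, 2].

(x ⊛ y)[n] = Σ(m=0 to 3) x[m] · y[(n-m) mod 4]

Computing each output sample:
(x ⊛ y)[0] = 6
(x ⊛ y)[1] = 9
(x ⊛ y)[2] = 9
(x ⊛ y)[3] = 6

x ⊛ y = [6, 9, 9, 6]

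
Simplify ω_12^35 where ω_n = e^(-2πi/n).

Since ω_12^12 = 1, powers reduce modulo 12.
35 mod 12 = 11
So ω_12^35 = ω_12^11 = e^(-2πi·11/12)

ω_12^35 = ω_12^11 = 0.8660+0.5000i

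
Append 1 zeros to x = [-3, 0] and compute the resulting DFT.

Original 2-point DFT: [-3, -3]
Zero-padded 3-point DFT provides frequency interpolation.

DFT_3([x, 0, ...]) = [-3, -3, -3]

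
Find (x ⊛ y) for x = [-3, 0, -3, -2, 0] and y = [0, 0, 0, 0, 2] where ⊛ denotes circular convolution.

(x ⊛ y)[n] = Σ(m=0 to 4) x[m] · y[(n-m) mod 5]

Computing each output sample:
(x ⊛ y)[0] = 0
(x ⊛ y)[1] = -6
(x ⊛ y)[2] = -4
(x ⊛ y)[3] = 0
(x ⊛ y)[4] = -6

x ⊛ y = [0, -6, -4, 0, -6]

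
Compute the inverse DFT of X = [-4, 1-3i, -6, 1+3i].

x[n] = (1/4) Σ(k=0 to 3) X[k] · e^(2πikn/4)

Computing each x[n]:
x[0] = -2
x[1] = 2
x[2] = -3
x[3] = -1

x = [-2, 2, -3, -1]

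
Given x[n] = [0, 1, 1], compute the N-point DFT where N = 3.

X[k] = Σ(n=0 to 2) x[n] · ω_3^(nk)
where ω_3 = e^(-2πi/3)

Computing each X[k]:
X[0] = 2
X[1] = -1
X[2] = -1

X = [2, -1, -1]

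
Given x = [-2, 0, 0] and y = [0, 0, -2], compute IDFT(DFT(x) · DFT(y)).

(x ⊛ y)[n] = Σ(m=0 to 2) x[m] · y[(n-m) mod 3]

Computing each output sample:
(x ⊛ y)[0] = 0
(x ⊛ y)[1] = 0
(x ⊛ y)[2] = 4

x ⊛ y = [0, 0, 4]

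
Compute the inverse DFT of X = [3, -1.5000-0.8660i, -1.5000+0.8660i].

x[n] = (1/3) Σ(k=0 to 2) X[k] · e^(2πikn/3)

Computing each x[n]:
x[0] = 0
x[1] = 2
x[2] = 1

x = [0, 2, 1]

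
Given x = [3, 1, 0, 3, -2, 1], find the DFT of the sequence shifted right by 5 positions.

Time shift by 5: X_shifted[k] = ω_6^(5k) · X[k]
Shifted x = [1, 0, 3, -2, 1, 3]

DFT(x[n-5]) = [6, 2.5000+0.8660i, -4.5000+4.3301i, 4, -4.5000-4.3301i, 2.5000-0.8660i]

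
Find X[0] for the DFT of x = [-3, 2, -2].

X[0] = Σ(n=0 to 2) x[n] · ω_3^0 = Σ x[n]
= (-3) + (2) + (-2)

X[0] = -3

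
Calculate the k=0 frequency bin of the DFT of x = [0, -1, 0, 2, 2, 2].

X[0] = Σ(n=0 to 5) x[n] · ω_6^0 = Σ x[n]
= (0) + (-1) + (0) + (2) + (2) + (2)

X[0] = 5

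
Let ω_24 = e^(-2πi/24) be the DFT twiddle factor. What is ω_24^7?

ω_24^7 = e^(-2πi·7/24)
= cos(-2π·7/24) + i·sin(-2π·7/24)
= cos(-14π/24) + i·sin(-14π/24)

ω_24^7 = cos(-14π/24) + i·sin(-14π/24) = -0.2588-0.9659i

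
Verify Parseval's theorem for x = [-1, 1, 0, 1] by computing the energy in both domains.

Time domain:
Σ|x[n]|² = |-1|² + |1|² + |0|² + |1|² = 3.0000

Frequency domain:
(1/4)Σ|X[k]|² = (1/4)(|1|² + |-1|² + |-3|² + |-1|²) = (1/4)·12.0000 = 3.0000

Both sides agree, confirming Parseval's theorem.

Σ|x[n]|² = (1/N)Σ|X[k]|² = 3.0000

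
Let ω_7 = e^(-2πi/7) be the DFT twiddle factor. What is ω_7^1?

ω_7^1 = e^(-2πi·1/7)
= cos(-2π·1/7) + i·sin(-2π·1/7)
= cos(-2π/7) + i·sin(-2π/7)

ω_7^1 = cos(-2π/7) + i·sin(-2π/7) = 0.6235-0.7818i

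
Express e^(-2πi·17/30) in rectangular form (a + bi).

ω_30^17 = e^(-2πi·17/30)
= cos(-2π·17/30) + i·sin(-2π·17/30)
= cos(-34π/30) + i·sin(-34π/30)

ω_30^17 = cos(-34π/30) + i·sin(-34π/30) = -0.9135+0.4067i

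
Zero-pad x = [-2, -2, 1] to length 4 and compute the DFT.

Original 3-point DFT: [-3, -1.5000+2.5981i, -1.5000-2.5981i]
Zero-padded 4-point DFT provides frequency interpolation.

DFT_4([x, 0, ...]) = [-3, -3+2i, 1, -3-2i]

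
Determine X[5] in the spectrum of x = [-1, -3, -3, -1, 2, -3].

X[5] = Σ(n=0 to 5) x[n] · ω_6^(5n) where ω_6 = e^(-2πi/6)
= (-1)·ω_6^0 + (-3)·ω_6^5 + (-3)·ω_6^10 + (-1)·ω_6^15 + (2)·ω_6^20 + (-3)·ω_6^25

X[5] = -2.5000-4.3301i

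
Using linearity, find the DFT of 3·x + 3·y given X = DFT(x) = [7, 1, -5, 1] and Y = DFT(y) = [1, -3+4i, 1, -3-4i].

By linearity: DFT(3x + 3y) = 3·DFT(x) + 3·DFT(y)
= 3·[7, 1, -5, 1] + 3·[1, -3+4i, 1, -3-4i]

Computing element-wise:
Z[0] = 3·(7) + 3·(1) = 24
Z[1] = 3·(1) + 3·(-3+4i) = -6+12i
Z[2] = 3·(-5) + 3·(1) = -12
Z[3] = 3·(1) + 3·(-3-4i) = -6-12i

DFT(3x + 3y) = 3·X + 3·Y = [24, -6+12i, -12, -6-12i]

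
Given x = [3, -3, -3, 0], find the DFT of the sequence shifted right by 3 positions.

Time shift by 3: X_shifted[k] = ω_4^(3k) · X[k]
Shifted x = [-3, -3, 0, 3]

DFT(x[n-3]) = [-3, -3+6i, -3, -3-6i]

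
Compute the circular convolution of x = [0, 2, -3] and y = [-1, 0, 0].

(x ⊛ y)[n] = Σ(m=0 to 2) x[m] · y[(n-m) mod 3]

Computing each output sample:
(x ⊛ y)[0] = 0
(x ⊛ y)[1] = -2
(x ⊛ y)[2] = 3

x ⊛ y = [0, -2, 3]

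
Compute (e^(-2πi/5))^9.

Since ω_5^5 = 1, powers reduce modulo 5.
9 mod 5 = 4
So ω_5^9 = ω_5^4 = e^(-2πi·4/5)

ω_5^9 = ω_5^4 = 0.3090+0.9511i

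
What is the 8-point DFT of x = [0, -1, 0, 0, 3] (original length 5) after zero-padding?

Original 5-point DFT: [2, 0.6180+3.8042i, -1.6180+2.3511i, -1.6180-2.3511i, 0.6180-3.8042i]
Zero-padded 8-point DFT provides frequency interpolation.

DFT_8([x, 0, ...]) = [2, -3.7071+0.7071i, 3+1i, -2.2929+0.7071i, 4, -2.2929-0.7071i, 3-1i, -3.7071-0.7071i]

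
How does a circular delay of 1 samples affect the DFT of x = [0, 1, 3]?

Time shift by 1: X_shifted[k] = ω_3^(1k) · X[k]
Shifted x = [3, 0, 1]

DFT(x[n-1]) = [4, 2.5000+0.8660i, 2.5000-0.8660i]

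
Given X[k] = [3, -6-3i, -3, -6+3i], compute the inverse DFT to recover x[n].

x[n] = (1/4) Σ(k=0 to 3) X[k] · e^(2πikn/4)

Computing each x[n]:
x[0] = -3
x[1] = 3
x[2] = 3
x[3] = 0

x = [-3, 3, 3, 0]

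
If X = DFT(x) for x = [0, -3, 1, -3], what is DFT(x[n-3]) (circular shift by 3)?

Time shift by 3: X_shifted[k] = ω_4^(3k) · X[k]
Shifted x = [-3, 1, -3, 0]

DFT(x[n-3]) = [-5, -1i, -7, 1i]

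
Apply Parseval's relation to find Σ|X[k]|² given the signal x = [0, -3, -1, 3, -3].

Parseval: Σ|x[n]|² = (1/N)Σ|X[k]|², so Σ|X[k]|² = N·Σ|x[n]|² = 5·28.0000

Σ|X[k]|² = N·Σ|x[n]|² = 5·28.0000 = 140.0000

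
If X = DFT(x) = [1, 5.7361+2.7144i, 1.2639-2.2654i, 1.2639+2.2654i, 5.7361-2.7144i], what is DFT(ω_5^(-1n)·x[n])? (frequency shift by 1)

Modulation property: DFT(ω_5^(-1n)·x[n]) = X[(k-1) mod 5], so circularly shift X by 1 positions.

X[k-1] = [5.7361-2.7144i, 1, 5.7361+2.7144i, 1.2639-2.2654i, 1.2639+2.2654i]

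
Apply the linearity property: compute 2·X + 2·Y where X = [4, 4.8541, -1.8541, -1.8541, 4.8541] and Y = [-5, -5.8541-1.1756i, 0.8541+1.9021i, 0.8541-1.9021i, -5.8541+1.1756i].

By linearity: DFT(2x + 2y) = 2·DFT(x) + 2·DFT(y)
= 2·[4, 4.8541, -1.8541, -1.8541, 4.8541] + 2·[-5, -5.8541-1.1756i, 0.8541+1.9021i, 0.8541-1.9021i, -5.8541+1.1756i]

Computing element-wise:
Z[0] = 2·(4) + 2·(-5) = -2
Z[1] = 2·(4.8541) + 2·(-5.8541-1.1756i) = -2.0000-2.3512i
Z[2] = 2·(-1.8541) + 2·(0.8541+1.9021i) = -2.0000+3.8042i
Z[3] = 2·(-1.8541) + 2·(0.8541-1.9021i) = -2.0000-3.8042i
Z[4] = 2·(4.8541) + 2·(-5.8541+1.1756i) = -2.0000+2.3512i

DFT(2x + 2y) = 2·X + 2·Y = [-2, -2.0000-2.3512i, -2.0000+3.8042i, -2.0000-3.8042i, -2.0000+2.3512i]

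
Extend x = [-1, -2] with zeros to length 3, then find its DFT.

Original 2-point DFT: [-3, 1]
Zero-padded 3-point DFT provides frequency interpolation.

DFT_3([x, 0, ...]) = [-3, 1.7321i, -1.7321i]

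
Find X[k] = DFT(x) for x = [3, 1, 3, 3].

X[k] = Σ(n=0 to 3) x[n] · ω_4^(nk)
where ω_4 = e^(-2πi/4)

Computing each X[k]:
X[0] = 10
X[1] = 2i
X[2] = 2
X[3] = -2i

X = [10, 2i, 2, -2i]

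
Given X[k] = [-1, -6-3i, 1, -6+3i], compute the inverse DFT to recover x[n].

x[n] = (1/4) Σ(k=0 to 3) X[k] · e^(2πikn/4)

Computing each x[n]:
x[0] = -3
x[1] = 1
x[2] = 3
x[3] = -2

x = [-3, 1, 3, -2]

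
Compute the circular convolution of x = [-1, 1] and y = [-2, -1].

(x ⊛ y)[n] = Σ(m=0 to 1) x[m] · y[(n-m) mod 2]

Computing each output sample:
(x ⊛ y)[0] = 1
(x ⊛ y)[1] = -1

x ⊛ y = [1, -1]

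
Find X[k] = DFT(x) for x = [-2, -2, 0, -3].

X[k] = Σ(n=0 to 3) x[n] · ω_4^(nk)
where ω_4 = e^(-2πi/4)

Computing each X[k]:
X[0] = -7
X[1] = -2-1i
X[2] = 3
X[3] = -2+1i

X = [-7, -2-1i, 3, -2+1i]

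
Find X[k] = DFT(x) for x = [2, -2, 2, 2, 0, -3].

X[k] = Σ(n=0 to 5) x[n] · ω_6^(nk)
where ω_6 = e^(-2πi/6)

Computing each X[k]:
X[0] = 1
X[1] = -3.5000-2.5981i
X[2] = 5.5000+0.8660i
X[3] = 7
X[4] = 5.5000-0.8660i
X[5] = -3.5000+2.5981i

X = [1, -3.5000-2.5981i, 5.5000+0.8660i, 7, 5.5000-0.8660i, -3.5000+2.5981i]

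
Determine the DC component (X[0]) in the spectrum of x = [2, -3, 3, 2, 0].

X[0] = Σ(n=0 to 4) x[n] · ω_5^0 = Σ x[n]
= (2) + (-3) + (3) + (2) + (0)

X[0] = 4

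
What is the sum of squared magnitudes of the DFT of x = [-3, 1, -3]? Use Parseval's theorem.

Parseval: Σ|x[n]|² = (1/N)Σ|X[k]|², so Σ|X[k]|² = N·Σ|x[n]|² = 3·19.0000

Σ|X[k]|² = N·Σ|x[n]|² = 3·19.0000 = 57.0000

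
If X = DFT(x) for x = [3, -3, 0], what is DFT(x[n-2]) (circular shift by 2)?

Time shift by 2: X_shifted[k] = ω_3^(2k) · X[k]
Shifted x = [-3, 0, 3]

DFT(x[n-2]) = [0, -4.5000+2.5981i, -4.5000-2.5981i]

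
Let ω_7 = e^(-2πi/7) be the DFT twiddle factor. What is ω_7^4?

ω_7^4 = e^(-2πi·4/7)
= cos(-2π·4/7) + i·sin(-2π·4/7)
= cos(-8π/7) + i·sin(-8π/7)

ω_7^4 = cos(-8π/7) + i·sin(-8π/7) = -0.9010+0.4339i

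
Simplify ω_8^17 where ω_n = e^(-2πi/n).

Since ω_8^8 = 1, powers reduce modulo 8.
17 mod 8 = 1
So ω_8^17 = ω_8^1 = e^(-2πi·1/8)

ω_8^17 = ω_8^1 = 0.7071-0.7071i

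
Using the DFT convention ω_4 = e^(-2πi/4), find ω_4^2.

ω_4^2 = e^(-2πi·2/4)
= cos(-2π·2/4) + i·sin(-2π·2/4)
= cos(-4π/4) + i·sin(-4π/4)

ω_4^2 = cos(-4π/4) + i·sin(-4π/4) = -1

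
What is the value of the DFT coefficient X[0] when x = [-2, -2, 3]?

X[0] = Σ(n=0 to 2) x[n] · ω_3^0 = Σ x[n]
= (-2) + (-2) + (3)

X[0] = -1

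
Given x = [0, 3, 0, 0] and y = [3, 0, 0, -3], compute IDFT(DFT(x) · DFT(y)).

(x ⊛ y)[n] = Σ(m=0 to 3) x[m] · y[(n-m) mod 4]

Computing each output sample:
(x ⊛ y)[0] = -9
(x ⊛ y)[1] = 9
(x ⊛ y)[2] = 0
(x ⊛ y)[3] = 0

x ⊛ y = [-9, 9, 0, 0]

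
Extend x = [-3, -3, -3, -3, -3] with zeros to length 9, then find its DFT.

Original 5-point DFT: [-15, 0, 0, 0, 0]
Zero-padded 9-point DFT provides frequency interpolation.

DFT_9([x, 0, ...]) = [-15, -1.5000+8.5069i, -1.5000-0.5460i, -1.5000+2.5981i, -1.5000-1.2586i, -1.5000+1.2586i, -1.5000-2.5981i, -1.5000+0.5460i, -1.5000-8.5069i]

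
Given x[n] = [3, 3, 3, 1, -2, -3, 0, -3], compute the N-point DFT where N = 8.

X[k] = Σ(n=0 to 7) x[n] · ω_8^(nk)
where ω_8 = e^(-2πi/8)

Computing each X[k]:
X[0] = 2
X[1] = 6.4142-10.0711i
X[2] = -2-2i
X[3] = 3.5858-4.0711i
X[4] = 6
X[5] = 3.5858+4.0711i
X[6] = -2+2i
X[7] = 6.4142+10.0711i

X = [2, 6.4142-10.0711i, -2-2i, 3.5858-4.0711i, 6, 3.5858+4.0711i, -2+2i, 6.4142+10.0711i]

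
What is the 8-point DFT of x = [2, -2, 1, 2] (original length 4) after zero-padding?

Original 4-point DFT: [3, 1+4i, 3, 1-4i]
Zero-padded 8-point DFT provides frequency interpolation.

DFT_8([x, 0, ...]) = [3, -0.8284-1.0000i, 1+4i, 4.8284+1.0000i, 3, 4.8284-1.0000i, 1-4i, -0.8284+1.0000i]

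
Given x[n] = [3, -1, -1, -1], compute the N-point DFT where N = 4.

X[k] = Σ(n=0 to 3) x[n] · ω_4^(nk)
where ω_4 = e^(-2πi/4)

Computing each X[k]:
X[0] = 0
X[1] = 4
X[2] = 4
X[3] = 4

X = [0, 4, 4, 4]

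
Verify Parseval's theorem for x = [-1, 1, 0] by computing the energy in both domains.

Time domain:
Σ|x[n]|² = |-1|² + |1|² + |0|² = 2.0000

Frequency domain:
(1/3)Σ|X[k]|² = (1/3)(|0|² + |-1.5000-0.8660i|² + |-1.5000+0.8660i|²) = (1/3)·6.0000 = 2.0000

Both sides agree, confirming Parseval's theorem.

Σ|x[n]|² = (1/N)Σ|X[k]|² = 2.0000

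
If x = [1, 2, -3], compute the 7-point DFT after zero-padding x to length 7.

Original 3-point DFT: [0, 1.5000-4.3301i, 1.5000+4.3301i]
Zero-padded 7-point DFT provides frequency interpolation.

DFT_7([x, 0, ...]) = [0, 2.9145+1.3611i, 3.2579-3.2515i, -2.6724-3.2133i, -2.6724+3.2133i, 3.2579+3.2515i, 2.9145-1.3611i]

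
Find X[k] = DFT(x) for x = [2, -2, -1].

X[k] = Σ(n=0 to 2) x[n] · ω_3^(nk)
where ω_3 = e^(-2πi/3)

Computing each X[k]:
X[0] = -1
X[1] = 3.5000+0.8660i
X[2] = 3.5000-0.8660i

X = [-1, 3.5000+0.8660i, 3.5000-0.8660i]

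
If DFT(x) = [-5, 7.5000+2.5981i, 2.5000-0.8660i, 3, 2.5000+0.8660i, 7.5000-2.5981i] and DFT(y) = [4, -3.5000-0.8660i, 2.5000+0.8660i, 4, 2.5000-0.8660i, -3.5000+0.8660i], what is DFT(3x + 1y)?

By linearity: DFT(3x + 1y) = 3·DFT(x) + 1·DFT(y)
= 3·[-5, 7.5000+2.5981i, 2.5000-0.8660i, 3, 2.5000+0.8660i, 7.5000-2.5981i] + 1·[4, -3.5000-0.8660i, 2.5000+0.8660i, 4, 2.5000-0.8660i, -3.5000+0.8660i]

Computing element-wise:
Z[0] = 3·(-5) + 1·(4) = -11
Z[1] = 3·(7.5000+2.5981i) + 1·(-3.5000-0.8660i) = 19.0000+6.9283i
Z[2] = 3·(2.5000-0.8660i) + 1·(2.5000+0.8660i) = 10.0000-1.7320i
Z[3] = 3·(3) + 1·(4) = 13
Z[4] = 3·(2.5000+0.8660i) + 1·(2.5000-0.8660i) = 10.0000+1.7320i
Z[5] = 3·(7.5000-2.5981i) + 1·(-3.5000+0.8660i) = 19.0000-6.9283i

DFT(3x + 1y) = 3·X + 1·Y = [-11, 19.0000+6.9283i, 10.0000-1.7320i, 13, 10.0000+1.7320i, 19.0000-6.9283i]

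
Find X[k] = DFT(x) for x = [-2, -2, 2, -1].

X[k] = Σ(n=0 to 3) x[n] · ω_4^(nk)
where ω_4 = e^(-2πi/4)

Computing each X[k]:
X[0] = -3
X[1] = -4+1i
X[2] = 3
X[3] = -4-1i

X = [-3, -4+1i, 3, -4-1i]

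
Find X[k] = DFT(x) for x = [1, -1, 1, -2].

X[k] = Σ(n=0 to 3) x[n] · ω_4^(nk)
where ω_4 = e^(-2πi/4)

Computing each X[k]:
X[0] = -1
X[1] = -1i
X[2] = 5
X[3] = 1i

X = [-1, -1i, 5, 1i]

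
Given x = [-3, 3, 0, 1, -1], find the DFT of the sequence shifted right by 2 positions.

Time shift by 2: X_shifted[k] = ω_5^(2k) · X[k]
Shifted x = [1, -1, -3, 3, 0]

DFT(x[n-2]) = [0, 0.6910+4.4778i, 1.8090-5.1186i, 1.8090+5.1186i, 0.6910-4.4778i]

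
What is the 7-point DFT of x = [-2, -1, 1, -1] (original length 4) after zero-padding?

Original 4-point DFT: [-3, -3, 1, -3]
Zero-padded 7-point DFT provides frequency interpolation.

DFT_7([x, 0, ...]) = [-3, -1.9450+0.2408i, -3.3019+0.6270i, -0.2530+2.1906i, -0.2530-2.1906i, -3.3019-0.6270i, -1.9450-0.2408i]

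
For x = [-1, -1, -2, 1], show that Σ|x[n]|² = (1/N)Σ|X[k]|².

Time domain:
Σ|x[n]|² = |-1|² + |-1|² + |-2|² + |1|² = 7.0000

Frequency domain:
(1/4)Σ|X[k]|² = (1/4)(|-3|² + |1+2i|² + |-3|² + |1-2i|²) = (1/4)·28.0000 = 7.0000

Both sides agree, confirming Parseval's theorem.

Σ|x[n]|² = (1/N)Σ|X[k]|² = 7.0000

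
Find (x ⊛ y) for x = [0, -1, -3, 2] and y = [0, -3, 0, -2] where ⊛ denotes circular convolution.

(x ⊛ y)[n] = Σ(m=0 to 3) x[m] · y[(n-m) mod 4]

Computing each output sample:
(x ⊛ y)[0] = -4
(x ⊛ y)[1] = 6
(x ⊛ y)[2] = -1
(x ⊛ y)[3] = 9

x ⊛ y = [-4, 6, -1, 9]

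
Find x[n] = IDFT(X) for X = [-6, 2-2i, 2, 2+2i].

x[n] = (1/4) Σ(k=0 to 3) X[k] · e^(2πikn/4)

Computing each x[n]:
x[0] = 0
x[1] = -1
x[2] = -2
x[3] = -3

x = [0, -1, -2, -3]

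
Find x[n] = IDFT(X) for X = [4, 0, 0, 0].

x[n] = (1/4) Σ(k=0 to 3) X[k] · e^(2πikn/4)

Computing each x[n]:
x[0] = 1
x[1] = 1
x[2] = 1
x[3] = 1

x = [1, 1, 1, 1]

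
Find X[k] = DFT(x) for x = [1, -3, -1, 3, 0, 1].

X[k] = Σ(n=0 to 5) x[n] · ω_6^(nk)
where ω_6 = e^(-2πi/6)

Computing each X[k]:
X[0] = 1
X[1] = -2.5000+4.3301i
X[2] = 5.5000+2.5981i
X[3] = -1
X[4] = 5.5000-2.5981i
X[5] = -2.5000-4.3301i

X = [1, -2.5000+4.3301i, 5.5000+2.5981i, -1, 5.5000-2.5981i, -2.5000-4.3301i]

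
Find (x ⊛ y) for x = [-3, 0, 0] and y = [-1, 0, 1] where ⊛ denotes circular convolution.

(x ⊛ y)[n] = Σ(m=0 to 2) x[m] · y[(n-m) mod 3]

Computing each output sample:
(x ⊛ y)[0] = 3
(x ⊛ y)[1] = 0
(x ⊛ y)[2] = -3

x ⊛ y = [3, 0, -3]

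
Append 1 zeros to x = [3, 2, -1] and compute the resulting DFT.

Original 3-point DFT: [4, 2.5000-2.5981i, 2.5000+2.5981i]
Zero-padded 4-point DFT provides frequency interpolation.

DFT_4([x, 0, ...]) = [4, 4-2i, 0, 4+2i]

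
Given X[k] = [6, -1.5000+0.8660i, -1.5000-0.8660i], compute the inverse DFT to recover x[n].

x[n] = (1/3) Σ(k=0 to 2) X[k] · e^(2πikn/3)

Computing each x[n]:
x[0] = 1
x[1] = 2
x[2] = 3

x = [1, 2, 3]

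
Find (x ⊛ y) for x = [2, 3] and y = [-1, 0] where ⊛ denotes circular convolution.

(x ⊛ y)[n] = Σ(m=0 to 1) x[m] · y[(n-m) mod 2]

Computing each output sample:
(x ⊛ y)[0] = -2
(x ⊛ y)[1] = -3

x ⊛ y = [-2, -3]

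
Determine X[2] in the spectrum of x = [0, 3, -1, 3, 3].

X[2] = Σ(n=0 to 4) x[n] · ω_5^(2n) where ω_5 = e^(-2πi/5)
= (0)·ω_5^0 + (3)·ω_5^2 + (-1)·ω_5^4 + (3)·ω_5^6 + (3)·ω_5^8

X[2] = -4.2361-3.8042i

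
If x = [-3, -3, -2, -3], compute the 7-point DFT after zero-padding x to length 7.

Original 4-point DFT: [-11, -1, 1, -1]
Zero-padded 7-point DFT provides frequency interpolation.

DFT_7([x, 0, ...]) = [-11, -1.7225+5.5970i, -2.4010-0.2885i, -0.8765+2.6628i, -0.8765-2.6628i, -2.4010+0.2885i, -1.7225-5.5970i]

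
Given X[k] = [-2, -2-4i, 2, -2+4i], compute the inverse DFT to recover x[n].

x[n] = (1/4) Σ(k=0 to 3) X[k] · e^(2πikn/4)

Computing each x[n]:
x[0] = -1
x[1] = 1
x[2] = 1
x[3] = -3

x = [-1, 1, 1, -3]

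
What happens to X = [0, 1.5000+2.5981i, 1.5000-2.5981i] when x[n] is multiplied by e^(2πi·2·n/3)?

Modulation property: DFT(ω_3^(-2n)·x[n]) = X[(k-2) mod 3], so circularly shift X by 2 positions.

X[k-2] = [1.5000+2.5981i, 1.5000-2.5981i, 0]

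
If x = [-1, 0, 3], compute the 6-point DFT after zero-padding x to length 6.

Original 3-point DFT: [2, -2.5000+2.5981i, -2.5000-2.5981i]
Zero-padded 6-point DFT provides frequency interpolation.

DFT_6([x, 0, ...]) = [2, -2.5000-2.5981i, -2.5000+2.5981i, 2, -2.5000-2.5981i, -2.5000+2.5981i]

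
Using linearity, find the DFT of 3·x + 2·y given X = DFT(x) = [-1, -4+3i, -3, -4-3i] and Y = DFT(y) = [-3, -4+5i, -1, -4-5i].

By linearity: DFT(3x + 2y) = 3·DFT(x) + 2·DFT(y)
= 3·[-1, -4+3i, -3, -4-3i] + 2·[-3, -4+5i, -1, -4-5i]

Computing element-wise:
Z[0] = 3·(-1) + 2·(-3) = -9
Z[1] = 3·(-4+3i) + 2·(-4+5i) = -20+19i
Z[2] = 3·(-3) + 2·(-1) = -11
Z[3] = 3·(-4-3i) + 2·(-4-5i) = -20-19i

DFT(3x + 2y) = 3·X + 2·Y = [-9, -20+19i, -11, -20-19i]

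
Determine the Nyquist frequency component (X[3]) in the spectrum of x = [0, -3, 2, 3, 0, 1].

X[3] = Σ(n=0 to 5) x[n] · ω_6^(3n) where ω_6 = e^(-2πi/6)
= (0)·ω_6^0 + (-3)·ω_6^3 + (2)·ω_6^6 + (3)·ω_6^9 + (0)·ω_6^12 + (1)·ω_6^15

X[3] = 1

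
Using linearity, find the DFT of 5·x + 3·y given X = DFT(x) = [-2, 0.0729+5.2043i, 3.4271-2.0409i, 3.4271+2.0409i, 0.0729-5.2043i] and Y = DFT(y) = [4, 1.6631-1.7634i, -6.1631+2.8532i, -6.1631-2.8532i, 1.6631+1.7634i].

By linearity: DFT(5x + 3y) = 5·DFT(x) + 3·DFT(y)
= 5·[-2, 0.0729+5.2043i, 3.4271-2.0409i, 3.4271+2.0409i, 0.0729-5.2043i] + 3·[4, 1.6631-1.7634i, -6.1631+2.8532i, -6.1631-2.8532i, 1.6631+1.7634i]

Computing element-wise:
Z[0] = 5·(-2) + 3·(4) = 2
Z[1] = 5·(0.0729+5.2043i) + 3·(1.6631-1.7634i) = 5.3538+20.7313i
Z[2] = 5·(3.4271-2.0409i) + 3·(-6.1631+2.8532i) = -1.3538-1.6449i
Z[3] = 5·(3.4271+2.0409i) + 3·(-6.1631-2.8532i) = -1.3538+1.6449i
Z[4] = 5·(0.0729-5.2043i) + 3·(1.6631+1.7634i) = 5.3538-20.7313i

DFT(5x + 3y) = 5·X + 3·Y = [2, 5.3538+20.7313i, -1.3538-1.6449i, -1.3538+1.6449i, 5.3538-20.7313i]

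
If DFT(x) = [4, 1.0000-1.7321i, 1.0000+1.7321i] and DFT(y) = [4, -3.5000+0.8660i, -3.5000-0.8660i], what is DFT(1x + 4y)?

By linearity: DFT(1x + 4y) = 1·DFT(x) + 4·DFT(y)
= 1·[4, 1.0000-1.7321i, 1.0000+1.7321i] + 4·[4, -3.5000+0.8660i, -3.5000-0.8660i]

Computing element-wise:
Z[0] = 1·(4) + 4·(4) = 20
Z[1] = 1·(1.0000-1.7321i) + 4·(-3.5000+0.8660i) = -13.0000+1.7319i
Z[2] = 1·(1.0000+1.7321i) + 4·(-3.5000-0.8660i) = -13.0000-1.7319i

DFT(1x + 4y) = 1·X + 4·Y = [20, -13.0000+1.7319i, -13.0000-1.7319i]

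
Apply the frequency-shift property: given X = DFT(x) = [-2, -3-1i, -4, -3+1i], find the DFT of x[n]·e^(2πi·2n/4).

Modulation property: DFT(ω_4^(-2n)·x[n]) = X[(k-2) mod 4], so circularly shift X by 2 positions.

X[k-2] = [-4, -3+1i, -2, -3-1i]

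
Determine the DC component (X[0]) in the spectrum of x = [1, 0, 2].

X[0] = Σ(n=0 to 2) x[n] · ω_3^0 = Σ x[n]
= (1) + (0) + (2)

X[0] = 3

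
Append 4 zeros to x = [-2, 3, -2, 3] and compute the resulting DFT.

Original 4-point DFT: [2, 0, -10, 0]
Zero-padded 8-point DFT provides frequency interpolation.

DFT_8([x, 0, ...]) = [2, -2.0000-2.2426i, 0, -2.0000-6.2426i, -10, -2.0000+6.2426i, 0, -2.0000+2.2426i]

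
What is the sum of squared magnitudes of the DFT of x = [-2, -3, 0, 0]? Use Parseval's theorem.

Parseval: Σ|x[n]|² = (1/N)Σ|X[k]|², so Σ|X[k]|² = N·Σ|x[n]|² = 4·13.0000

Σ|X[k]|² = N·Σ|x[n]|² = 4·13.0000 = 52.0000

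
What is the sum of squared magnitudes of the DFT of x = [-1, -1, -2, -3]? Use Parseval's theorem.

Parseval: Σ|x[n]|² = (1/N)Σ|X[k]|², so Σ|X[k]|² = N·Σ|x[n]|² = 4·15.0000

Σ|X[k]|² = N·Σ|x[n]|² = 4·15.0000 = 60.0000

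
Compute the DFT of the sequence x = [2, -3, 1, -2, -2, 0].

X[k] = Σ(n=0 to 5) x[n] · ω_6^(nk)
where ω_6 = e^(-2πi/6)

Computing each X[k]:
X[0] = -4
X[1] = 3
X[2] = 2.0000+5.1962i
X[3] = 6
X[4] = 2.0000-5.1962i
X[5] = 3

X = [-4, 3, 2.0000+5.1962i, 6, 2.0000-5.1962i, 3]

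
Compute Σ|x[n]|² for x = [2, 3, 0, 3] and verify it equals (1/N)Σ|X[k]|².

Time domain:
Σ|x[n]|² = |2|² + |3|² + |0|² + |3|² = 22.0000

Frequency domain:
(1/4)Σ|X[k]|² = (1/4)(|8|² + |2|² + |-4|² + |2|²) = (1/4)·88.0000 = 22.0000

Both sides agree, confirming Parseval's theorem.

Σ|x[n]|² = (1/N)Σ|X[k]|² = 22.0000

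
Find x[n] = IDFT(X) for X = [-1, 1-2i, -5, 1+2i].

x[n] = (1/4) Σ(k=0 to 3) X[k] · e^(2πikn/4)

Computing each x[n]:
x[0] = -1
x[1] = 2
x[2] = -2
x[3] = 0

x = [-1, 2, -2, 0]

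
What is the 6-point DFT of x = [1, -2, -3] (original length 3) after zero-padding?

Original 3-point DFT: [-4, 3.5000-0.8660i, 3.5000+0.8660i]
Zero-padded 6-point DFT provides frequency interpolation.

DFT_6([x, 0, ...]) = [-4, 1.5000+4.3301i, 3.5000-0.8660i, 0, 3.5000+0.8660i, 1.5000-4.3301i]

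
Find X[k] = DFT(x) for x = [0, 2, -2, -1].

X[k] = Σ(n=0 to 3) x[n] · ω_4^(nk)
where ω_4 = e^(-2πi/4)

Computing each X[k]:
X[0] = -1
X[1] = 2-3i
X[2] = -3
X[3] = 2+3i

X = [-1, 2-3i, -3, 2+3i]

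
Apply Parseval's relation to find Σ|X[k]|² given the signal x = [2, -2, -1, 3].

Parseval: Σ|x[n]|² = (1/N)Σ|X[k]|², so Σ|X[k]|² = N·Σ|x[n]|² = 4·18.0000

Σ|X[k]|² = N·Σ|x[n]|² = 4·18.0000 = 72.0000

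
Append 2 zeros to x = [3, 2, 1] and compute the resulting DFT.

Original 3-point DFT: [6, 1.5000-0.8660i, 1.5000+0.8660i]
Zero-padded 5-point DFT provides frequency interpolation.

DFT_5([x, 0, ...]) = [6, 2.8090-2.4899i, 1.6910-0.2245i, 1.6910+0.2245i, 2.8090+2.4899i]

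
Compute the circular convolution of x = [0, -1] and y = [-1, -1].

(x ⊛ y)[n] = Σ(m=0 to 1) x[m] · y[(n-m) mod 2]

Computing each output sample:
(x ⊛ y)[0] = 1
(x ⊛ y)[1] = 1

x ⊛ y = [1, 1]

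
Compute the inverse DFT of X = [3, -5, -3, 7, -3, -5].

x[n] = (1/6) Σ(k=0 to 5) X[k] · e^(2πikn/6)

Computing each x[n]:
x[0] = -1
x[1] = -1
x[2] = 3
x[3] = 0
x[4] = 3
x[5] = -1

x = [-1, -1, 3, 0, 3, -1]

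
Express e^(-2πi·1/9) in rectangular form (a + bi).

ω_9^1 = e^(-2πi·1/9)
= cos(-2π·1/9) + i·sin(-2π·1/9)
= cos(-2π/9) + i·sin(-2π/9)

ω_9^1 = cos(-2π/9) + i·sin(-2π/9) = 0.7660-0.6428i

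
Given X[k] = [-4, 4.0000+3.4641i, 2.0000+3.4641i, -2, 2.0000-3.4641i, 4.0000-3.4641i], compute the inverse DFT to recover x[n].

x[n] = (1/6) Σ(k=0 to 5) X[k] · e^(2πikn/6)

Computing each x[n]:
x[0] = 1
x[1] = -2
x[2] = -2
x[3] = -1
x[4] = -2
x[5] = 2

x = [1, -2, -2, -1, -2, 2]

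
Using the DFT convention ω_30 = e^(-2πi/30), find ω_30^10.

ω_30^10 = e^(-2πi·10/30)
= cos(-2π·10/30) + i·sin(-2π·10/30)
= cos(-20π/30) + i·sin(-20π/30)

ω_30^10 = cos(-20π/30) + i·sin(-20π/30) = -0.5000-0.8660i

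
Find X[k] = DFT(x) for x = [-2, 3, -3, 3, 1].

X[k] = Σ(n=0 to 4) x[n] · ω_5^(nk)
where ω_5 = e^(-2πi/5)

Computing each X[k]:
X[0] = 2
X[1] = -0.7639+1.6246i
X[2] = -5.2361-6.8819i
X[3] = -5.2361+6.8819i
X[4] = -0.7639-1.6246i

X = [2, -0.7639+1.6246i, -5.2361-6.8819i, -5.2361+6.8819i, -0.7639-1.6246i]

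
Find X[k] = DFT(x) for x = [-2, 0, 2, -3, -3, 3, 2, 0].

X[k] = Σ(n=0 to 7) x[n] · ω_8^(nk)
where ω_8 = e^(-2πi/8)

Computing each X[k]:
X[0] = -1
X[1] = 1.0000+4.2426i
X[2] = -9-6i
X[3] = 1.0000+4.2426i
X[4] = -1
X[5] = 1.0000-4.2426i
X[6] = -9+6i
X[7] = 1.0000-4.2426i

X = [-1, 1.0000+4.2426i, -9-6i, 1.0000+4.2426i, -1, 1.0000-4.2426i, -9+6i, 1.0000-4.2426i]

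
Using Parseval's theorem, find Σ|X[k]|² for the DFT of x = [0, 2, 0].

Parseval: Σ|x[n]|² = (1/N)Σ|X[k]|², so Σ|X[k]|² = N·Σ|x[n]|² = 3·4.0000

Σ|X[k]|² = N·Σ|x[n]|² = 3·4.0000 = 12.0000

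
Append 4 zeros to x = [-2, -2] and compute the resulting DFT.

Original 2-point DFT: [-4, 0]
Zero-padded 6-point DFT provides frequency interpolation.

DFT_6([x, 0, ...]) = [-4, -3.0000+1.7321i, -1.0000+1.7321i, 0, -1.0000-1.7321i, -3.0000-1.7321i]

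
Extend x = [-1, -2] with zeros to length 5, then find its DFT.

Original 2-point DFT: [-3, 1]
Zero-padded 5-point DFT provides frequency interpolation.

DFT_5([x, 0, ...]) = [-3, -1.6180+1.9021i, 0.6180+1.1756i, 0.6180-1.1756i, -1.6180-1.9021i]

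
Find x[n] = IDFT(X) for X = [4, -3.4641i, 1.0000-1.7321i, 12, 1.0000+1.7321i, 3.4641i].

x[n] = (1/6) Σ(k=0 to 5) X[k] · e^(2πikn/6)

Computing each x[n]:
x[0] = 3
x[1] = 0
x[2] = 3
x[3] = -1
x[4] = 2
x[5] = -3

x = [3, 0, 3, -1, 2, -3]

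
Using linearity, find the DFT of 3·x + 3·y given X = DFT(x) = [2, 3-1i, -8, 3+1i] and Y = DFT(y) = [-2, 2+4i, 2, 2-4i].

By linearity: DFT(3x + 3y) = 3·DFT(x) + 3·DFT(y)
= 3·[2, 3-1i, -8, 3+1i] + 3·[-2, 2+4i, 2, 2-4i]

Computing element-wise:
Z[0] = 3·(2) + 3·(-2) = 0
Z[1] = 3·(3-1i) + 3·(2+4i) = 15+9i
Z[2] = 3·(-8) + 3·(2) = -18
Z[3] = 3·(3+1i) + 3·(2-4i) = 15-9i

DFT(3x + 3y) = 3·X + 3·Y = [0, 15+9i, -18, 15-9i]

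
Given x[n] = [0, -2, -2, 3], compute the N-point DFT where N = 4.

X[k] = Σ(n=0 to 3) x[n] · ω_4^(nk)
where ω_4 = e^(-2πi/4)

Computing each X[k]:
X[0] = -1
X[1] = 2+5i
X[2] = -3
X[3] = 2-5i

X = [-1, 2+5i, -3, 2-5i]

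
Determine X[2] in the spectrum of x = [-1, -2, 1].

X[2] = Σ(n=0 to 2) x[n] · ω_3^(2n) where ω_3 = e^(-2πi/3)
= (-1)·ω_3^0 + (-2)·ω_3^2 + (1)·ω_3^4

X[2] = -0.5000-2.5981i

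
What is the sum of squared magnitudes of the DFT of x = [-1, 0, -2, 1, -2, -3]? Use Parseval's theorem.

Parseval: Σ|x[n]|² = (1/N)Σ|X[k]|², so Σ|X[k]|² = N·Σ|x[n]|² = 6·19.0000

Σ|X[k]|² = N·Σ|x[n]|² = 6·19.0000 = 114.0000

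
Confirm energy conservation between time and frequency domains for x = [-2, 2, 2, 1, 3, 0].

Time domain:
Σ|x[n]|² = |-2|² + |2|² + |2|² + |1|² + |3|² + |0|² = 22.0000

Frequency domain:
(1/6)Σ|X[k]|² = (1/6)(|6|² + |-4.5000-0.8660i|² + |-4.5000-2.5981i|² + |0|² + |-4.5000+2.5981i|² + |-4.5000+0.8660i|²) = (1/6)·132.0000 = 22.0000

Both sides agree, confirming Parseval's theorem.

Σ|x[n]|² = (1/N)Σ|X[k]|² = 22.0000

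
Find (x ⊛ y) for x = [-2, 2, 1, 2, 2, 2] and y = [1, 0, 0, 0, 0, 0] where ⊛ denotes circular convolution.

(x ⊛ y)[n] = Σ(m=0 to 5) x[m] · y[(n-m) mod 6]

Computing each output sample:
(x ⊛ y)[0] = -2
(x ⊛ y)[1] = 2
(x ⊛ y)[2] = 1
(x ⊛ y)[3] = 2
(x ⊛ y)[4] = 2
(x ⊛ y)[5] = 2

x ⊛ y = [-2, 2, 1, 2, 2, 2]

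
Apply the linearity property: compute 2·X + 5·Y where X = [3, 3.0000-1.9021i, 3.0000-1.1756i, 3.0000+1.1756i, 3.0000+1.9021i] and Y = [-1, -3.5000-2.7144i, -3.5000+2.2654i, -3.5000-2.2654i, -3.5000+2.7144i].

By linearity: DFT(2x + 5y) = 2·DFT(x) + 5·DFT(y)
= 2·[3, 3.0000-1.9021i, 3.0000-1.1756i, 3.0000+1.1756i, 3.0000+1.9021i] + 5·[-1, -3.5000-2.7144i, -3.5000+2.2654i, -3.5000-2.2654i, -3.5000+2.7144i]

Computing element-wise:
Z[0] = 2·(3) + 5·(-1) = 1
Z[1] = 2·(3.0000-1.9021i) + 5·(-3.5000-2.7144i) = -11.5000-17.3762i
Z[2] = 2·(3.0000-1.1756i) + 5·(-3.5000+2.2654i) = -11.5000+8.9758i
Z[3] = 2·(3.0000+1.1756i) + 5·(-3.5000-2.2654i) = -11.5000-8.9758i
Z[4] = 2·(3.0000+1.9021i) + 5·(-3.5000+2.7144i) = -11.5000+17.3762i

DFT(2x + 5y) = 2·X + 5·Y = [1, -11.5000-17.3762i, -11.5000+8.9758i, -11.5000-8.9758i, -11.5000+17.3762i]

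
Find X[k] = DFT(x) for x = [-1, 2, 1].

X[k] = Σ(n=0 to 2) x[n] · ω_3^(nk)
where ω_3 = e^(-2πi/3)

Computing each X[k]:
X[0] = 2
X[1] = -2.5000-0.8660i
X[2] = -2.5000+0.8660i

X = [2, -2.5000-0.8660i, -2.5000+0.8660i]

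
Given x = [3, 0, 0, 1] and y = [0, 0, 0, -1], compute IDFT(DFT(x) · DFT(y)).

(x ⊛ y)[n] = Σ(m=0 to 3) x[m] · y[(n-m) mod 4]

Computing each output sample:
(x ⊛ y)[0] = 0
(x ⊛ y)[1] = 0
(x ⊛ y)[2] = -1
(x ⊛ y)[3] = -3

x ⊛ y = [0, 0, -1, -3]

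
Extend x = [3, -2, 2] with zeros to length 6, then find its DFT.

Original 3-point DFT: [3, 3.0000+3.4641i, 3.0000-3.4641i]
Zero-padded 6-point DFT provides frequency interpolation.

DFT_6([x, 0, ...]) = [3, 1, 3.0000+3.4641i, 7, 3.0000-3.4641i, 1]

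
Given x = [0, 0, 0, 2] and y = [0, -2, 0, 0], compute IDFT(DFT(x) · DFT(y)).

(x ⊛ y)[n] = Σ(m=0 to 3) x[m] · y[(n-m) mod 4]

Computing each output sample:
(x ⊛ y)[0] = -4
(x ⊛ y)[1] = 0
(x ⊛ y)[2] = 0
(x ⊛ y)[3] = 0

x ⊛ y = [-4, 0, 0, 0]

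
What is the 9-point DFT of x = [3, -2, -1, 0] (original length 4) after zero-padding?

Original 4-point DFT: [0, 4+2i, 4, 4-2i]
Zero-padded 9-point DFT provides frequency interpolation.

DFT_9([x, 0, ...]) = [0, 1.2943+2.2704i, 3.5924+2.3116i, 4.5000+0.8660i, 4.1133+0.0413i, 4.1133-0.0413i, 4.5000-0.8660i, 3.5924-2.3116i, 1.2943-2.2704i]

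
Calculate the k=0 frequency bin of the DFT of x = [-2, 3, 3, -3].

X[0] = Σ(n=0 to 3) x[n] · ω_4^0 = Σ x[n]
= (-2) + (3) + (3) + (-3)

X[0] = 1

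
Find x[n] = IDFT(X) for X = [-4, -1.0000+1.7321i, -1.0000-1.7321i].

x[n] = (1/3) Σ(k=0 to 2) X[k] · e^(2πikn/3)

Computing each x[n]:
x[0] = -2
x[1] = -2
x[2] = 0

x = [-2, -2, 0]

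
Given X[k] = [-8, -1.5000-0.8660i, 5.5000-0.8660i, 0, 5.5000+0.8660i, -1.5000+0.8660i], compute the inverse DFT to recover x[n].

x[n] = (1/6) Σ(k=0 to 5) X[k] · e^(2πikn/6)

Computing each x[n]:
x[0] = 0
x[1] = -2
x[2] = -2
x[3] = 1
x[4] = -2
x[5] = -3

x = [0, -2, -2, 1, -2, -3]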